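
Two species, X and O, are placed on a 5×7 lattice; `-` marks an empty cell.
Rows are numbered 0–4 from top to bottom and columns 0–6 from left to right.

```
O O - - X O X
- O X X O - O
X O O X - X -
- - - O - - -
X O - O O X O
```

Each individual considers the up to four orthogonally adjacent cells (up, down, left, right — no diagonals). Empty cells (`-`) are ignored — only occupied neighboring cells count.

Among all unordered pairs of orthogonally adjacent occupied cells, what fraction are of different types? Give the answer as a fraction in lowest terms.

13/21

Scan each occupied cell's neighbors to the right and below so each pair is counted once.
From row 0: 4 unlike of 6 pairs (running 4/6).
From row 1: 3 unlike of 6 pairs (running 7/12).
From row 2: 3 unlike of 4 pairs (running 10/16).
From row 3: 0 unlike of 1 pairs (running 10/17).
From row 4: 3 unlike of 4 pairs (running 13/21).
Total adjacent occupied pairs: 21; unlike-type pairs: 13.
13/21 is already in lowest terms.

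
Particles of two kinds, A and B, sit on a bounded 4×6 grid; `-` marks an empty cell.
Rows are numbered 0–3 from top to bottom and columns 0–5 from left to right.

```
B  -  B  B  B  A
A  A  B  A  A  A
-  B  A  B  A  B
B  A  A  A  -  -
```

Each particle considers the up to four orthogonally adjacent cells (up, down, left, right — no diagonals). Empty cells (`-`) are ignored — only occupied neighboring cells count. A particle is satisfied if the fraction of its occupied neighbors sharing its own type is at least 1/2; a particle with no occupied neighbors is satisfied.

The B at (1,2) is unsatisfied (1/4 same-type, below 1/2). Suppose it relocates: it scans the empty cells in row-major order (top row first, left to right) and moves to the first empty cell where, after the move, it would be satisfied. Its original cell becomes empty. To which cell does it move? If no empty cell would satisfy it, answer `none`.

Vacating (1,2). Empty cells in order:
  (0,1): 2/3 same-type → satisfied — stop here.

(0,1)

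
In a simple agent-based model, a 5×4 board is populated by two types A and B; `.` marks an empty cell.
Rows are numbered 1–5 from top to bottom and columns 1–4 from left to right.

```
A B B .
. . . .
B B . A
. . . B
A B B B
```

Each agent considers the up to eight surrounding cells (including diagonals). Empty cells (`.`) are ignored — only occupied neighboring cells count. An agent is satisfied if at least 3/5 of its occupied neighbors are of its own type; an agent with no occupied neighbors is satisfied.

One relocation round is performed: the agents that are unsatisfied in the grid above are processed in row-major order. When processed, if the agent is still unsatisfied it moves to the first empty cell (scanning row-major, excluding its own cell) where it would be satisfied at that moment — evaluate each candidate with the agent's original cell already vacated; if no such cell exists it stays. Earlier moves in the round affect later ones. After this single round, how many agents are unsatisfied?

2

Initially unsatisfied (in order): (1,1), (1,2), (3,4), (5,1), (5,2).
  (1,1): no empty cell satisfies it; stays.
  (1,2) → (1,4).
  (3,4): no empty cell satisfies it; stays.
  (5,1): no empty cell satisfies it; stays.
  (5,2) → (2,1).
Resulting grid:
A . B B
B . . .
B B . A
. . . B
A . B B
Unsatisfied now: (1,1), (3,4).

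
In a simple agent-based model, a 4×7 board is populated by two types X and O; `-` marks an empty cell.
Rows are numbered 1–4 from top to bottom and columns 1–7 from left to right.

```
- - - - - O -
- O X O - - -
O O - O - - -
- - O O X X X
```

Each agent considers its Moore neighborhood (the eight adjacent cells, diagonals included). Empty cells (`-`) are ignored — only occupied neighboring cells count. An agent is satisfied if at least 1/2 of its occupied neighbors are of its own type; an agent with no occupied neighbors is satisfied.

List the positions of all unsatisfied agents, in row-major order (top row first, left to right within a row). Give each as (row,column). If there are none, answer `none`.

Row 1: (1,6)O 0/0 ✓
Row 2: (2,2)O 2/3 ✓ · (2,3)X 0/4 ✗ · (2,4)O 1/2 ✓
Row 3: (3,1)O 2/2 ✓ · (3,2)O 3/4 ✓ · (3,4)O 3/5 ✓
Row 4: (4,3)O 3/3 ✓ · (4,4)O 2/3 ✓ · (4,5)X 1/3 ✗ · (4,6)X 2/2 ✓ · (4,7)X 1/1 ✓

(2,3), (4,5)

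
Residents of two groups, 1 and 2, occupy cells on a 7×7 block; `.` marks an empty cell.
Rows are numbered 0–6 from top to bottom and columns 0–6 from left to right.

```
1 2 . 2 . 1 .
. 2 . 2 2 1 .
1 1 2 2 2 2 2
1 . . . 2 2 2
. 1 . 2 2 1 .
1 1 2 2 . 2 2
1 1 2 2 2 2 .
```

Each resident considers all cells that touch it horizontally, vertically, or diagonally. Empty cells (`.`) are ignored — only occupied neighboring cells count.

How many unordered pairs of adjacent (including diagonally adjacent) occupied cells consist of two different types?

21

Scan each occupied cell's neighbors to the right and below (and the two forward diagonals) so each pair is counted once.
From row 0: 3 unlike of 7 pairs (running 3/7).
From row 1: 6 unlike of 14 pairs (running 9/21).
From row 2: 1 unlike of 16 pairs (running 10/37).
From row 3: 3 unlike of 9 pairs (running 13/46).
From row 4: 4 unlike of 11 pairs (running 17/57).
From row 5: 3 unlike of 18 pairs (running 20/75).
From row 6: 1 unlike of 5 pairs (running 21/80).
Total adjacent occupied pairs: 80; unlike-type pairs: 21.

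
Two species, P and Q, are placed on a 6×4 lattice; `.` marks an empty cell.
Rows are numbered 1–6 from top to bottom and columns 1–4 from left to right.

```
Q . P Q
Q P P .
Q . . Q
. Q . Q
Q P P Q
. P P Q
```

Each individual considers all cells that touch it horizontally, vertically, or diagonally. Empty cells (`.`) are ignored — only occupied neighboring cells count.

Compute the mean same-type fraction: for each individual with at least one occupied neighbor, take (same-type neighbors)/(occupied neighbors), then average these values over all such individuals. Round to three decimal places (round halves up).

0.507

Row 1: (1,1)Q 1/2 · (1,3)P 2/3 · (1,4)Q 0/2
Row 2: (2,1)Q 2/3 · (2,2)P 2/5 · (2,3)P 2/4
Row 3: (3,1)Q 2/3 · (3,4)Q 1/2
Row 4: (4,2)Q 2/4 · (4,4)Q 2/3
Row 5: (5,1)Q 1/3 · (5,2)P 3/5 · (5,3)P 3/7 · (5,4)Q 2/4
Row 6: (6,2)P 3/4 · (6,3)P 3/5 · (6,4)Q 1/3
Sum over 17 individuals: 1/2 + 2/3 + 0/2 + 2/3 + 2/5 + 2/4 + 2/3 + 1/2 + 2/4 + 2/3 + 1/3 + 3/5 + 3/7 + 2/4 + 3/4 + 3/5 + 1/3 = 3617/420; mean = 3617/420 ÷ 17 = 3617/7140 = 0.506582… → 0.507.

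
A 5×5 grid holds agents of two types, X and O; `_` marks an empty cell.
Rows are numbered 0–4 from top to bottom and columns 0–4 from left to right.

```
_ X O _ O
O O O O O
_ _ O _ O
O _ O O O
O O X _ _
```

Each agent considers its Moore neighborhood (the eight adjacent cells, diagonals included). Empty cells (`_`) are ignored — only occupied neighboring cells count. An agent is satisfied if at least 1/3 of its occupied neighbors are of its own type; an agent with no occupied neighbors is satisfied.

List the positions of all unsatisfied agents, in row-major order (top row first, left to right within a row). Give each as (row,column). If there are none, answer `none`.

(0,1), (4,2)

(0,1)X 0/4 ✗
(0,2)O 3/4 ✓
(0,4)O 2/2 ✓
(1,0)O 1/2 ✓
(1,1)O 4/5 ✓
(1,2)O 4/5 ✓
(1,3)O 6/6 ✓
(1,4)O 3/3 ✓
(2,2)O 5/5 ✓
(2,4)O 4/4 ✓
(3,0)O 2/2 ✓
(3,2)O 3/4 ✓
(3,3)O 4/5 ✓
(3,4)O 2/2 ✓
(4,0)O 2/2 ✓
(4,1)O 3/4 ✓
(4,2)X 0/3 ✗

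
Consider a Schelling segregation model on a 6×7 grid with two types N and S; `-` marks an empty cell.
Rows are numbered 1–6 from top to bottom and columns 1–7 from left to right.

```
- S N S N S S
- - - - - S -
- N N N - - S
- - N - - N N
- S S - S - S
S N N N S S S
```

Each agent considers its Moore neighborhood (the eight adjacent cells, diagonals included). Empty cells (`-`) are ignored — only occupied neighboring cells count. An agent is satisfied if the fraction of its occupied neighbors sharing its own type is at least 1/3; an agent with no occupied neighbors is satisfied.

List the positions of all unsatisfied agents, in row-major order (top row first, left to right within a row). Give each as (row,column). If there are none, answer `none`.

Row 1: (1,2)S 0/1 unhappy · (1,3)N 0/2 unhappy · (1,4)S 0/2 unhappy · (1,5)N 0/3 unhappy · (1,6)S 2/3 ok · (1,7)S 2/2 ok
Row 2: (2,6)S 3/4 ok
Row 3: (3,2)N 2/2 ok · (3,3)N 3/3 ok · (3,4)N 2/2 ok · (3,7)S 1/3 ok
Row 4: (4,3)N 3/5 ok · (4,6)N 1/4 unhappy · (4,7)N 1/3 ok
Row 5: (5,2)S 2/5 ok · (5,3)S 1/5 unhappy · (5,5)S 2/4 ok · (5,7)S 2/4 ok
Row 6: (6,1)S 1/2 ok · (6,2)N 1/4 unhappy · (6,3)N 2/4 ok · (6,4)N 1/4 unhappy · (6,5)S 2/3 ok · (6,6)S 4/4 ok · (6,7)S 2/2 ok

(1,2), (1,3), (1,4), (1,5), (4,6), (5,3), (6,2), (6,4)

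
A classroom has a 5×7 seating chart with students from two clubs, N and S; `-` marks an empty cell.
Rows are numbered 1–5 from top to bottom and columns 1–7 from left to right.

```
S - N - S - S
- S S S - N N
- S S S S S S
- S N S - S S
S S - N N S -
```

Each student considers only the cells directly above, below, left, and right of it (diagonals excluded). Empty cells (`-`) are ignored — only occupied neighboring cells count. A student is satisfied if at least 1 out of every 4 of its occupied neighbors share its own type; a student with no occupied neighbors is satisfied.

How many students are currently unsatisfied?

3

Row 1: (1,1)S 0/0 ok · (1,3)N 0/1 unhappy · (1,5)S 0/0 ok · (1,7)S 0/1 unhappy
Row 2: (2,2)S 2/2 ok · (2,3)S 3/4 ok · (2,4)S 2/2 ok · (2,6)N 1/2 ok · (2,7)N 1/3 ok
Row 3: (3,2)S 3/3 ok · (3,3)S 3/4 ok · (3,4)S 4/4 ok · (3,5)S 2/2 ok · (3,6)S 3/4 ok · (3,7)S 2/3 ok
Row 4: (4,2)S 2/3 ok · (4,3)N 0/3 unhappy · (4,4)S 1/3 ok · (4,6)S 3/3 ok · (4,7)S 2/2 ok
Row 5: (5,1)S 1/1 ok · (5,2)S 2/2 ok · (5,4)N 1/2 ok · (5,5)N 1/2 ok · (5,6)S 1/2 ok
Unsatisfied: (1,3), (1,7), (4,3) — 3 in total.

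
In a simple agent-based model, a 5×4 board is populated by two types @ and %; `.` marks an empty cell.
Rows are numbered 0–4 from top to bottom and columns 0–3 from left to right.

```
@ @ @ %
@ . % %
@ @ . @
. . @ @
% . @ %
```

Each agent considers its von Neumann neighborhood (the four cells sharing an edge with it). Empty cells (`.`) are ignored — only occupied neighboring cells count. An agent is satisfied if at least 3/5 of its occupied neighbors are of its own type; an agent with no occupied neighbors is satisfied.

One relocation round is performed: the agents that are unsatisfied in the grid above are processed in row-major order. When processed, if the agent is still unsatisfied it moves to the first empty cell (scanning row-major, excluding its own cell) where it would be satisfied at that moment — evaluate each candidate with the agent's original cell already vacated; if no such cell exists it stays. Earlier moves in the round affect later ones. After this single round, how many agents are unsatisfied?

1

Initially unsatisfied (in order): (0,2), (0,3), (1,2), (2,3), (4,2), (4,3).
  (0,2) → (1,1).
  (0,3): now satisfied by earlier moves; stays.
  (1,2): no empty cell satisfies it; stays.
  (2,3) → (2,2).
  (4,2) → (2,3).
  (4,3) → (0,2).
Resulting grid:
@ @ % %
@ @ % %
@ @ @ @
. . @ @
% . . .
Unsatisfied now: (1,2).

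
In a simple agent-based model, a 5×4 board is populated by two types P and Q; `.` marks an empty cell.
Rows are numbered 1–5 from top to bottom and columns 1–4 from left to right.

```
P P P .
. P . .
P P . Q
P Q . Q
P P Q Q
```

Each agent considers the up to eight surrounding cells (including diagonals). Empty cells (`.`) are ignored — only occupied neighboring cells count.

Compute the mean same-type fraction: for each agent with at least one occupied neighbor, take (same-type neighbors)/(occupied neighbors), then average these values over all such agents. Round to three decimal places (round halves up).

0.813

Row 1: (1,1)P 2/2 · (1,2)P 3/3 · (1,3)P 2/2
Row 2: (2,2)P 5/5
Row 3: (3,1)P 3/4 · (3,2)P 3/4 · (3,4)Q 1/1
Row 4: (4,1)P 4/5 · (4,2)Q 1/6 · (4,4)Q 3/3
Row 5: (5,1)P 2/3 · (5,2)P 2/4 · (5,3)Q 3/4 · (5,4)Q 2/2
Sum over 14 agents: 2/2 + 3/3 + 2/2 + 5/5 + 3/4 + 3/4 + 1/1 + 4/5 + 1/6 + 3/3 + 2/3 + 2/4 + 3/4 + 2/2 = 683/60; mean = 683/60 ÷ 14 = 683/840 = 0.813095… → 0.813.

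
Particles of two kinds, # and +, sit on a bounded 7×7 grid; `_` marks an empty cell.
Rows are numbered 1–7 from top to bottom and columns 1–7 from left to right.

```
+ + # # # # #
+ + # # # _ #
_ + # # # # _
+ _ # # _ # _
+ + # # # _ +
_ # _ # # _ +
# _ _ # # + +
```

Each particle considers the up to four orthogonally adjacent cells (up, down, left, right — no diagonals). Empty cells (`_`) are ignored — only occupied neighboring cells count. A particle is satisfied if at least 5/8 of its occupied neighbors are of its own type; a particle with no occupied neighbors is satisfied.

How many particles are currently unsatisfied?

(1,1)+ 2/2 ok
(1,2)+ 2/3 ok
(1,3)# 2/3 ok
(1,4)# 3/3 ok
(1,5)# 3/3 ok
(1,6)# 2/2 ok
(1,7)# 2/2 ok
(2,1)+ 2/2 ok
(2,2)+ 3/4 ok
(2,3)# 3/4 ok
(2,4)# 4/4 ok
(2,5)# 3/3 ok
(2,7)# 1/1 ok
(3,2)+ 1/2 unhappy
(3,3)# 3/4 ok
(3,4)# 4/4 ok
(3,5)# 3/3 ok
(3,6)# 2/2 ok
(4,1)+ 1/1 ok
(4,3)# 3/3 ok
(4,4)# 3/3 ok
(4,6)# 1/1 ok
(5,1)+ 2/2 ok
(5,2)+ 1/3 unhappy
(5,3)# 2/3 ok
(5,4)# 4/4 ok
(5,5)# 2/2 ok
(5,7)+ 1/1 ok
(6,2)# 0/1 unhappy
(6,4)# 3/3 ok
(6,5)# 3/3 ok
(6,7)+ 2/2 ok
(7,1)# 0/0 ok
(7,4)# 2/2 ok
(7,5)# 2/3 ok
(7,6)+ 1/2 unhappy
(7,7)+ 2/2 ok
Unsatisfied: (3,2), (5,2), (6,2), (7,6) — 4 in total.

4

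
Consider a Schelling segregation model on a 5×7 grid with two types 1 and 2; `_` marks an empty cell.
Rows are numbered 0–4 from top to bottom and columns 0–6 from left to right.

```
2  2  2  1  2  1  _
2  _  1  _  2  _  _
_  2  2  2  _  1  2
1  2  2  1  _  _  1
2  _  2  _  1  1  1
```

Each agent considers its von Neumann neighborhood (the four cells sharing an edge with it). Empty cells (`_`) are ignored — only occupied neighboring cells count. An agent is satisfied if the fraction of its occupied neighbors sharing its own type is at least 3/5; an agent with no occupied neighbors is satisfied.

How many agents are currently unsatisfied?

12

Row 0: (0,0)2 2/2 satisfied · (0,1)2 2/2 satisfied · (0,2)2 1/3 not · (0,3)1 0/2 not · (0,4)2 1/3 not · (0,5)1 0/1 not
Row 1: (1,0)2 1/1 satisfied · (1,2)1 0/2 not · (1,4)2 1/1 satisfied
Row 2: (2,1)2 2/2 satisfied · (2,2)2 3/4 satisfied · (2,3)2 1/2 not · (2,5)1 0/1 not · (2,6)2 0/2 not
Row 3: (3,0)1 0/2 not · (3,1)2 2/3 satisfied · (3,2)2 3/4 satisfied · (3,3)1 0/2 not · (3,6)1 1/2 not
Row 4: (4,0)2 0/1 not · (4,2)2 1/1 satisfied · (4,4)1 1/1 satisfied · (4,5)1 2/2 satisfied · (4,6)1 2/2 satisfied
Unsatisfied: (0,2), (0,3), (0,4), (0,5), (1,2), (2,3), (2,5), (2,6), (3,0), (3,3), (3,6), (4,0) — 12 in total.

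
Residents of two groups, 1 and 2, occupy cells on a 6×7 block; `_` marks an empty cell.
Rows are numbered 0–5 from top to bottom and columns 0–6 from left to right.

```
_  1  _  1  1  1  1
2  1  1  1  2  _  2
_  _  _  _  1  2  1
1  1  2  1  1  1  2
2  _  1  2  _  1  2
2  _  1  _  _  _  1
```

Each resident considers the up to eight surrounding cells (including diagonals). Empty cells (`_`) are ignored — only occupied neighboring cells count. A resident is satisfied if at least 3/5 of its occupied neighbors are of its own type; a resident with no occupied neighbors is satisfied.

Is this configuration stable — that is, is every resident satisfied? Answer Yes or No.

No

Row 0: (0,1)1 2/3 ok · (0,3)1 3/4 ok · (0,4)1 3/4 ok · (0,5)1 2/4 unhappy · (0,6)1 1/2 unhappy
Row 1: (1,0)2 0/2 unhappy · (1,1)1 2/3 ok · (1,2)1 4/4 ok · (1,3)1 4/5 ok · (1,4)2 1/6 unhappy · (1,6)2 1/4 unhappy
Row 2: (2,4)1 4/6 ok · (2,5)2 3/7 unhappy · (2,6)1 1/4 unhappy
Row 3: (3,0)1 1/2 unhappy · (3,1)1 2/4 unhappy · (3,2)2 1/4 unhappy · (3,3)1 3/5 ok · (3,4)1 4/6 ok · (3,5)1 4/7 unhappy · (3,6)2 2/5 unhappy
Row 4: (4,0)2 1/3 unhappy · (4,2)1 3/5 ok · (4,3)2 1/5 unhappy · (4,5)1 3/5 ok · (4,6)2 1/4 unhappy
Row 5: (5,0)2 1/1 ok · (5,2)1 1/2 unhappy · (5,6)1 1/2 unhappy
For instance (0,5) has only 2/4 same-type neighbors, below 3/5.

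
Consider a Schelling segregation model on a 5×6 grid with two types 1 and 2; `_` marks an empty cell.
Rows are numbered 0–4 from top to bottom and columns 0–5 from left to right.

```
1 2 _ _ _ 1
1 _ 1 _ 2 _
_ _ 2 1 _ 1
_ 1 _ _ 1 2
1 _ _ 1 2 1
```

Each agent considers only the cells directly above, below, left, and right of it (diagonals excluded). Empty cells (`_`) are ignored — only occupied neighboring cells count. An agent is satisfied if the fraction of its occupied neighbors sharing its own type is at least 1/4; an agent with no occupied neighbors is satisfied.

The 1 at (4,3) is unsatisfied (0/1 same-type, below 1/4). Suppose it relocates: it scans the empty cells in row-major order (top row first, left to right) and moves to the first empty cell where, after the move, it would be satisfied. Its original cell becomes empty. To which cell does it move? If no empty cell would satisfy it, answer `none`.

Vacating (4,3). Empty cells in order:
  (0,2): 1/2 same-type → satisfied — stop here.

(0,2)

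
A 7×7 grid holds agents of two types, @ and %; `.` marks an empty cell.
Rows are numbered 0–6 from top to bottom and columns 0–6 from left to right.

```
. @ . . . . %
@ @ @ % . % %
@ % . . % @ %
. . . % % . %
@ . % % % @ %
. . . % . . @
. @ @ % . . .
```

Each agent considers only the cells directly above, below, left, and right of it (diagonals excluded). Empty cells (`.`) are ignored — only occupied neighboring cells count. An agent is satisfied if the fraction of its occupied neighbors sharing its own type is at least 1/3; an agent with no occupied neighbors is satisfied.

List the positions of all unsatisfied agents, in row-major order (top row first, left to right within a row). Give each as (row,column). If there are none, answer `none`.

(1,3), (2,1), (2,5), (4,5), (5,6)

Row 0: (0,1)@ 1/1 ok · (0,6)% 1/1 ok
Row 1: (1,0)@ 2/2 ok · (1,1)@ 3/4 ok · (1,2)@ 1/2 ok · (1,3)% 0/1 unhappy · (1,5)% 1/2 ok · (1,6)% 3/3 ok
Row 2: (2,0)@ 1/2 ok · (2,1)% 0/2 unhappy · (2,4)% 1/2 ok · (2,5)@ 0/3 unhappy · (2,6)% 2/3 ok
Row 3: (3,3)% 2/2 ok · (3,4)% 3/3 ok · (3,6)% 2/2 ok
Row 4: (4,0)@ 0/0 ok · (4,2)% 1/1 ok · (4,3)% 4/4 ok · (4,4)% 2/3 ok · (4,5)@ 0/2 unhappy · (4,6)% 1/3 ok
Row 5: (5,3)% 2/2 ok · (5,6)@ 0/1 unhappy
Row 6: (6,1)@ 1/1 ok · (6,2)@ 1/2 ok · (6,3)% 1/2 ok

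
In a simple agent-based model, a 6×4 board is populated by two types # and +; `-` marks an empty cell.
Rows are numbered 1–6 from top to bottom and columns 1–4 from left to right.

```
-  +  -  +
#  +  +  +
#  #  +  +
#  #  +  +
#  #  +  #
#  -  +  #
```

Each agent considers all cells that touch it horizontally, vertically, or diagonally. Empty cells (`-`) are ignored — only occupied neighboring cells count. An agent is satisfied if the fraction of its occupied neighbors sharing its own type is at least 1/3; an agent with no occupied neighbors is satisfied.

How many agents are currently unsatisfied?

2

Row 1: (1,2)+ 2/3 ok · (1,4)+ 2/2 ok
Row 2: (2,1)# 2/4 ok · (2,2)+ 3/6 ok · (2,3)+ 6/7 ok · (2,4)+ 4/4 ok
Row 3: (3,1)# 4/5 ok · (3,2)# 4/8 ok · (3,3)+ 6/8 ok · (3,4)+ 5/5 ok
Row 4: (4,1)# 5/5 ok · (4,2)# 5/8 ok · (4,3)+ 4/8 ok · (4,4)+ 4/5 ok
Row 5: (5,1)# 4/4 ok · (5,2)# 4/7 ok · (5,3)+ 3/7 ok · (5,4)# 1/5 unhappy
Row 6: (6,1)# 2/2 ok · (6,3)+ 1/4 unhappy · (6,4)# 1/3 ok
Unsatisfied: (5,4), (6,3) — 2 in total.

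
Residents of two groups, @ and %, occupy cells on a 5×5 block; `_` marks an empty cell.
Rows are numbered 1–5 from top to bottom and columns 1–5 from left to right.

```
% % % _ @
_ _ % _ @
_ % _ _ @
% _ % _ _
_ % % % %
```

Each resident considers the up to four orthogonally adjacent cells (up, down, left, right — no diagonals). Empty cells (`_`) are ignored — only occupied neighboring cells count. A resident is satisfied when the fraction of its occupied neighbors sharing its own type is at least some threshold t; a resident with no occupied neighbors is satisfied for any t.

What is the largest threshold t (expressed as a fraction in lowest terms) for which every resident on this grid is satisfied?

(1,1)% 1/1
(1,2)% 2/2
(1,3)% 2/2
(1,5)@ 1/1
(2,3)% 1/1
(2,5)@ 2/2
(3,2)% — no occupied neighbors
(3,5)@ 1/1
(4,1)% — no occupied neighbors
(4,3)% 1/1
(5,2)% 1/1
(5,3)% 3/3
(5,4)% 2/2
(5,5)% 1/1
The smallest same-type fraction is 1/1 at (1,1), which reduces to 1/1. Any threshold above that leaves this resident unsatisfied.

1/1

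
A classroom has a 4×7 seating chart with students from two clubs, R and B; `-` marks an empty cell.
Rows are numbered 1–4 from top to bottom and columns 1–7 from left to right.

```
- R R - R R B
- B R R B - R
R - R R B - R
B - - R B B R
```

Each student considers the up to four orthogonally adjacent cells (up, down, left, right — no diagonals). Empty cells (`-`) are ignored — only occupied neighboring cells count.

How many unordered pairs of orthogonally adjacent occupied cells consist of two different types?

10

Scan each occupied cell's neighbors to the right and below so each pair is counted once.
Row 1: R(1,2)–R(1,3)= R(1,2)–B(2,2)≠ R(1,3)–R(2,3)= R(1,5)–R(1,6)= R(1,5)–B(2,5)≠ R(1,6)–B(1,7)≠ B(1,7)–R(2,7)≠  → 4/7 unlike.
Row 2: B(2,2)–R(2,3)≠ R(2,3)–R(2,4)= R(2,3)–R(3,3)= R(2,4)–B(2,5)≠ R(2,4)–R(3,4)= B(2,5)–B(3,5)= R(2,7)–R(3,7)=  → 2/7 unlike.
Row 3: R(3,1)–B(4,1)≠ R(3,3)–R(3,4)= R(3,4)–B(3,5)≠ R(3,4)–R(4,4)= B(3,5)–B(4,5)= R(3,7)–R(4,7)=  → 2/6 unlike.
Row 4: R(4,4)–B(4,5)≠ B(4,5)–B(4,6)= B(4,6)–R(4,7)≠  → 2/3 unlike.
Total adjacent occupied pairs: 23; unlike-type pairs: 10.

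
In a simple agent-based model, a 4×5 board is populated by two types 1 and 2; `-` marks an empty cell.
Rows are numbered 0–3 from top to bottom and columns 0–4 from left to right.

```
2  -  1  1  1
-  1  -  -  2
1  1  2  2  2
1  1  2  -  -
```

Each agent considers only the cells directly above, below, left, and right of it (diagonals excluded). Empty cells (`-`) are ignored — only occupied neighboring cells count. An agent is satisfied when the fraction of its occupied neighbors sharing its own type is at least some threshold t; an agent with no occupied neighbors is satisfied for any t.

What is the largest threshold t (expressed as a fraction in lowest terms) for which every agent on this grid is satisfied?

Row 0: (0,0)2 — no occupied neighbors · (0,2)1 1/1 · (0,3)1 2/2 · (0,4)1 1/2
Row 1: (1,1)1 1/1 · (1,4)2 1/2
Row 2: (2,0)1 2/2 · (2,1)1 3/4 · (2,2)2 2/3 · (2,3)2 2/2 · (2,4)2 2/2
Row 3: (3,0)1 2/2 · (3,1)1 2/3 · (3,2)2 1/2
The smallest same-type fraction is 1/2 at (0,4), which reduces to 1/2. Any threshold above that leaves this agent unsatisfied.

1/2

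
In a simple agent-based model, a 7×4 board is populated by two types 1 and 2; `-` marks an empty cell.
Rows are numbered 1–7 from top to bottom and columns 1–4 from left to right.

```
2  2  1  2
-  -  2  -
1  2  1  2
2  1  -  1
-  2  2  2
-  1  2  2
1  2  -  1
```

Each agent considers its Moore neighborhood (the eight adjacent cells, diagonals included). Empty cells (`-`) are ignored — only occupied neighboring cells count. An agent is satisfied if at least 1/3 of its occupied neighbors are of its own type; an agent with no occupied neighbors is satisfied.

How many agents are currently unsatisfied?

4

Row 1: (1,1)2 1/1 satisfied · (1,2)2 2/3 satisfied · (1,3)1 0/3 not · (1,4)2 1/2 satisfied
Row 2: (2,3)2 4/6 satisfied
Row 3: (3,1)1 1/3 satisfied · (3,2)2 2/5 satisfied · (3,3)1 2/5 satisfied · (3,4)2 1/3 satisfied
Row 4: (4,1)2 2/4 satisfied · (4,2)1 2/6 satisfied · (4,4)1 1/4 not
Row 5: (5,2)2 3/5 satisfied · (5,3)2 4/7 satisfied · (5,4)2 3/4 satisfied
Row 6: (6,2)1 1/5 not · (6,3)2 5/7 satisfied · (6,4)2 3/4 satisfied
Row 7: (7,1)1 1/2 satisfied · (7,2)2 1/3 satisfied · (7,4)1 0/2 not
Unsatisfied: (1,3), (4,4), (6,2), (7,4) — 4 in total.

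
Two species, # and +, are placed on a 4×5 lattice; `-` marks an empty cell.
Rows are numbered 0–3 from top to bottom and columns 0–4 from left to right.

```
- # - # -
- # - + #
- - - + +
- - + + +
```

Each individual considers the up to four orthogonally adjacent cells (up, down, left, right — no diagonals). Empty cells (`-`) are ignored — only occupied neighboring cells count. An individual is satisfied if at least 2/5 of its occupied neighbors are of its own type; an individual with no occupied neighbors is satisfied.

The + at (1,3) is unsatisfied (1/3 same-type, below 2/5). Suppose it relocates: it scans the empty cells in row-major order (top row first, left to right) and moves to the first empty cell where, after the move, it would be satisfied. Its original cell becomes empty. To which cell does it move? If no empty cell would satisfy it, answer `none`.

(2,0)

Vacating (1,3). Empty cells in order:
  (0,0): 0/1 same-type → still unsatisfied.
  (0,2): 0/2 same-type → still unsatisfied.
  (0,4): 0/2 same-type → still unsatisfied.
  (1,0): 0/1 same-type → still unsatisfied.
  (1,2): 0/1 same-type → still unsatisfied.
  (2,0): 0/0 same-type → satisfied — stop here.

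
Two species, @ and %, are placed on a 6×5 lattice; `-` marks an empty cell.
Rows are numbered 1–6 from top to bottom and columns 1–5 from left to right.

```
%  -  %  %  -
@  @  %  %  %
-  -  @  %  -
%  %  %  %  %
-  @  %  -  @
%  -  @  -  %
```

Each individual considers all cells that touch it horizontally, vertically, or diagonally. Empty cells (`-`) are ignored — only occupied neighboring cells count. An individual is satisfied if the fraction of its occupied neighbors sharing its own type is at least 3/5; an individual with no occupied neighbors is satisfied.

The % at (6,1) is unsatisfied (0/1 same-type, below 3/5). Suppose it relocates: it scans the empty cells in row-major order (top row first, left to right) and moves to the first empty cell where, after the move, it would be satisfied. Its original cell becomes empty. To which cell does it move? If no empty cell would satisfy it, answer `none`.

Vacating (6,1). Empty cells in order:
  (1,2): 3/5 same-type → satisfied — stop here.

(1,2)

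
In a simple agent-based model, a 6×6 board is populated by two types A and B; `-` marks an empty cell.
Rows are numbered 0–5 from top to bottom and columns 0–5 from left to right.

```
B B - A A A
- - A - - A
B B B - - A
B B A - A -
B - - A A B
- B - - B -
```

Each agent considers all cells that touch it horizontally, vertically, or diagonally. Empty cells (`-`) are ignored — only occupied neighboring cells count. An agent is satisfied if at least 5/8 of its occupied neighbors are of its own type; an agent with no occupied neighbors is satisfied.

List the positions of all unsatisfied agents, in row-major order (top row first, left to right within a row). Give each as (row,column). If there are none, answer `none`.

(0,1), (1,2), (2,2), (3,2), (4,4), (4,5), (5,4)

(0,0)B 1/1 satisfied
(0,1)B 1/2 not
(0,3)A 2/2 satisfied
(0,4)A 3/3 satisfied
(0,5)A 2/2 satisfied
(1,2)A 1/4 not
(1,5)A 3/3 satisfied
(2,0)B 3/3 satisfied
(2,1)B 4/6 satisfied
(2,2)B 2/4 not
(2,5)A 2/2 satisfied
(3,0)B 4/4 satisfied
(3,1)B 5/6 satisfied
(3,2)A 1/4 not
(3,4)A 3/4 satisfied
(4,0)B 3/3 satisfied
(4,3)A 3/4 satisfied
(4,4)A 2/4 not
(4,5)B 1/3 not
(5,1)B 1/1 satisfied
(5,4)B 1/3 not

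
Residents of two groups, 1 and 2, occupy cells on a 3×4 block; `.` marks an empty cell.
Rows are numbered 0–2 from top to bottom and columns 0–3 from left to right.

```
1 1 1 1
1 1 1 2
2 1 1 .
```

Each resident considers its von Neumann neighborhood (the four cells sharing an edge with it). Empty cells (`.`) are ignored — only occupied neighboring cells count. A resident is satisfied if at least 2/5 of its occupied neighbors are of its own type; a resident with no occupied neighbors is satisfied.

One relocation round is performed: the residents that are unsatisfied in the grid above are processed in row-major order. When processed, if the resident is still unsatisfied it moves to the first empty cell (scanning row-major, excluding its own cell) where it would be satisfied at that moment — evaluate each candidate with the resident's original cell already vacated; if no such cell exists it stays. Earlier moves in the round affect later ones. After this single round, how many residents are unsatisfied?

1

Initially unsatisfied (in order): (1,3), (2,0).
  (1,3): no empty cell satisfies it; stays.
  (2,0) → (2,3).
Resulting grid:
1 1 1 1
1 1 1 2
. 1 1 2
Unsatisfied now: (1,3).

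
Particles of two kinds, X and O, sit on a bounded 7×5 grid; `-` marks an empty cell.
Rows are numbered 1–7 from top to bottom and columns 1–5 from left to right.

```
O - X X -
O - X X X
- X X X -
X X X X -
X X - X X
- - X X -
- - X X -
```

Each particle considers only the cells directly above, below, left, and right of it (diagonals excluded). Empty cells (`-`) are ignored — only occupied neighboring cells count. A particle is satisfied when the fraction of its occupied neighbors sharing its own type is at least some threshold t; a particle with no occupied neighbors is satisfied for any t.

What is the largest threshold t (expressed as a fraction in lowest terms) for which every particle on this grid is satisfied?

1/1

(1,1)O 1/1
(1,3)X 2/2
(1,4)X 2/2
(2,1)O 1/1
(2,3)X 3/3
(2,4)X 4/4
(2,5)X 1/1
(3,2)X 2/2
(3,3)X 4/4
(3,4)X 3/3
(4,1)X 2/2
(4,2)X 4/4
(4,3)X 3/3
(4,4)X 3/3
(5,1)X 2/2
(5,2)X 2/2
(5,4)X 3/3
(5,5)X 1/1
(6,3)X 2/2
(6,4)X 3/3
(7,3)X 2/2
(7,4)X 2/2
The smallest same-type fraction is 1/1 at (1,1), which reduces to 1/1. Any threshold above that leaves this particle unsatisfied.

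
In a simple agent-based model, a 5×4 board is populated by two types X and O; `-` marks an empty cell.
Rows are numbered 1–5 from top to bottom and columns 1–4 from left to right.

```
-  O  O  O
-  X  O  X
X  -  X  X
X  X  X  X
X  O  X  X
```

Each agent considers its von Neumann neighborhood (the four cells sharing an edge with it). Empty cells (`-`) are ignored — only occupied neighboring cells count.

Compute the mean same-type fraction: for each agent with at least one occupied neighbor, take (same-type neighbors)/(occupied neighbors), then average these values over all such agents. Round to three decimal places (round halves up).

0.652

Row 1: (1,2)O 1/2 · (1,3)O 3/3 · (1,4)O 1/2
Row 2: (2,2)X 0/2 · (2,3)O 1/4 · (2,4)X 1/3
Row 3: (3,1)X 1/1 · (3,3)X 2/3 · (3,4)X 3/3
Row 4: (4,1)X 3/3 · (4,2)X 2/3 · (4,3)X 4/4 · (4,4)X 3/3
Row 5: (5,1)X 1/2 · (5,2)O 0/3 · (5,3)X 2/3 · (5,4)X 2/2
Sum over 17 agents: 1/2 + 3/3 + 1/2 + 0/2 + 1/4 + 1/3 + 1/1 + 2/3 + 3/3 + 3/3 + 2/3 + 4/4 + 3/3 + 1/2 + 0/3 + 2/3 + 2/2 = 133/12; mean = 133/12 ÷ 17 = 133/204 = 0.651960… → 0.652.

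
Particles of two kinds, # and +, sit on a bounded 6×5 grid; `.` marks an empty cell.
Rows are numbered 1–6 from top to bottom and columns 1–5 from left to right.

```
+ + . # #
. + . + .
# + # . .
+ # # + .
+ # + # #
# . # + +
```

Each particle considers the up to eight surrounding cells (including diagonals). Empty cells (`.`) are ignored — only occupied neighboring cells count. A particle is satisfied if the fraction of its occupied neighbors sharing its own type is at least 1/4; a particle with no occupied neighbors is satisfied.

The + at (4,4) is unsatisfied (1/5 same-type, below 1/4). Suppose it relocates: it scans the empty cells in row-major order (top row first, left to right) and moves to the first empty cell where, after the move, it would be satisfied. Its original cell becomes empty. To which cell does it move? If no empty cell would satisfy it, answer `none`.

(1,3)

Vacating (4,4). Empty cells in order:
  (1,3): 3/4 same-type → satisfied — stop here.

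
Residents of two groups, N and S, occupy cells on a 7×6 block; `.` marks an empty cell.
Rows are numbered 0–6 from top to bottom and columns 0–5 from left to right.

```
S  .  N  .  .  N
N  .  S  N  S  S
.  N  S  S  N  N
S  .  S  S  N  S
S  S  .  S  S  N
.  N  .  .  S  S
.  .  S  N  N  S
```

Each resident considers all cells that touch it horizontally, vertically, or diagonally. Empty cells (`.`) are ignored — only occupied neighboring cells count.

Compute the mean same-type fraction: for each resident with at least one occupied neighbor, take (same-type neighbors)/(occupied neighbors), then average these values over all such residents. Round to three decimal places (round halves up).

Row 0: (0,0)S 0/1 · (0,2)N 1/2 · (0,5)N 0/2
Row 1: (1,0)N 1/2 · (1,2)S 2/5 · (1,3)N 2/6 · (1,4)S 2/6 · (1,5)S 1/4
Row 2: (2,1)N 1/5 · (2,2)S 4/6 · (2,3)S 5/8 · (2,4)N 3/8 · (2,5)N 2/5
Row 3: (3,0)S 2/3 · (3,2)S 5/6 · (3,3)S 5/7 · (3,4)N 3/8 · (3,5)S 1/5
Row 4: (4,0)S 2/3 · (4,1)S 3/4 · (4,3)S 4/5 · (4,4)S 5/7 · (4,5)N 1/5
Row 5: (5,1)N 0/3 · (5,4)S 4/7 · (5,5)S 3/5
Row 6: (6,2)S 0/2 · (6,3)N 1/3 · (6,4)N 1/4 · (6,5)S 2/3
Sum over 30 residents: 0/1 + 1/2 + 0/2 + 1/2 + 2/5 + 2/6 + 2/6 + 1/4 + 1/5 + 4/6 + 5/8 + 3/8 + 2/5 + 2/3 + 5/6 + 5/7 + 3/8 + 1/5 + 2/3 + 3/4 + 4/5 + 5/7 + 1/5 + 0/3 + 4/7 + 3/5 + 0/2 + 1/3 + 1/4 + 2/3 = 517/40; mean = 517/40 ÷ 30 = 517/1200 = 0.430833… → 0.431.

0.431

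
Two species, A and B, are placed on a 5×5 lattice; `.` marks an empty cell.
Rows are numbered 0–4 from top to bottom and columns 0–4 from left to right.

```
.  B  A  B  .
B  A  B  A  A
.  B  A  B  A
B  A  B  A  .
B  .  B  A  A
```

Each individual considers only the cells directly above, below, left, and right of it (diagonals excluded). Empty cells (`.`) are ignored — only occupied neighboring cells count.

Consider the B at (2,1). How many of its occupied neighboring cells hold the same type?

Occupied neighbors of (2,1): (1,1)=A, (3,1)=A, (2,2)=A.
Same type (B): 0 of 3.

0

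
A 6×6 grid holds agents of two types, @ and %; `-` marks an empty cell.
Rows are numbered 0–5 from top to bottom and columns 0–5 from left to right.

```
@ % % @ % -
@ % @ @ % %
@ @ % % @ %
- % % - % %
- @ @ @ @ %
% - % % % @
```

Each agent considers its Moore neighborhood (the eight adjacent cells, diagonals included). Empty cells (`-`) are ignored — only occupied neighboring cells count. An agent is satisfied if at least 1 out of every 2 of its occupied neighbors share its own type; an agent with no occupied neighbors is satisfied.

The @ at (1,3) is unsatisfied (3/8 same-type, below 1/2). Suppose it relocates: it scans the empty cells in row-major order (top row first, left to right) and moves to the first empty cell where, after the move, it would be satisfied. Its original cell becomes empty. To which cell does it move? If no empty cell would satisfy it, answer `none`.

(3,0)

Vacating (1,3). Empty cells in order:
  (0,5): 0/3 same-type → still unsatisfied.
  (3,0): 3/4 same-type → satisfied — stop here.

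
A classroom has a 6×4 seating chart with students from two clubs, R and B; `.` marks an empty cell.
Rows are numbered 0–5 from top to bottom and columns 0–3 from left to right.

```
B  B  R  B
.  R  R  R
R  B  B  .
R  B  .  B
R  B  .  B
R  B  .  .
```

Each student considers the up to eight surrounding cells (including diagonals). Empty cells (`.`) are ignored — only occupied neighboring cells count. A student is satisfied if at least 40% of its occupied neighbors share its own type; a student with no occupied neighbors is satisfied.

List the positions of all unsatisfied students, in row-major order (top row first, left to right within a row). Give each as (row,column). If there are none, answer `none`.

(0,0)B 1/2 ok
(0,1)B 1/4 unhappy
(0,2)R 3/5 ok
(0,3)B 0/3 unhappy
(1,1)R 3/7 ok
(1,2)R 3/7 ok
(1,3)R 2/4 ok
(2,0)R 2/4 ok
(2,1)B 2/6 unhappy
(2,2)B 3/6 ok
(3,0)R 2/5 ok
(3,1)B 3/6 ok
(3,3)B 2/2 ok
(4,0)R 2/5 ok
(4,1)B 2/5 ok
(4,3)B 1/1 ok
(5,0)R 1/3 unhappy
(5,1)B 1/3 unhappy

(0,1), (0,3), (2,1), (5,0), (5,1)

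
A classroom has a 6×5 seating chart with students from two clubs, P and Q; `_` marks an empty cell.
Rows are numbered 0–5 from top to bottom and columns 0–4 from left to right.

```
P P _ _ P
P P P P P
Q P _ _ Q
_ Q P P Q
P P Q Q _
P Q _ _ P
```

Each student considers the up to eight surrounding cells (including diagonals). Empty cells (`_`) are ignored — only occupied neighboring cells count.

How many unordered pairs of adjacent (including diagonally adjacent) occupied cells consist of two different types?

Scan each occupied cell's neighbors to the right and below (and the two forward diagonals) so each pair is counted once.
Row 0: P(0,0)–P(0,1)= P(0,0)–P(1,0)= P(0,0)–P(1,1)= P(0,1)–P(1,1)= P(0,1)–P(1,2)= P(0,1)–P(1,0)= P(0,4)–P(1,4)= P(0,4)–P(1,3)=  → 0/8 unlike.
Row 1: P(1,0)–P(1,1)= P(1,0)–Q(2,0)≠ P(1,0)–P(2,1)= P(1,1)–P(1,2)= P(1,1)–P(2,1)= P(1,1)–Q(2,0)≠ P(1,2)–P(1,3)= P(1,2)–P(2,1)= P(1,3)–P(1,4)= P(1,3)–Q(2,4)≠ P(1,4)–Q(2,4)≠  → 4/11 unlike.
Row 2: Q(2,0)–P(2,1)≠ Q(2,0)–Q(3,1)= P(2,1)–Q(3,1)≠ P(2,1)–P(3,2)= Q(2,4)–Q(3,4)= Q(2,4)–P(3,3)≠  → 3/6 unlike.
Row 3: Q(3,1)–P(3,2)≠ Q(3,1)–P(4,1)≠ Q(3,1)–Q(4,2)= Q(3,1)–P(4,0)≠ P(3,2)–P(3,3)= P(3,2)–Q(4,2)≠ P(3,2)–Q(4,3)≠ P(3,2)–P(4,1)= P(3,3)–Q(3,4)≠ P(3,3)–Q(4,3)≠ P(3,3)–Q(4,2)≠ Q(3,4)–Q(4,3)=  → 8/12 unlike.
Row 4: P(4,0)–P(4,1)= P(4,0)–P(5,0)= P(4,0)–Q(5,1)≠ P(4,1)–Q(4,2)≠ P(4,1)–Q(5,1)≠ P(4,1)–P(5,0)= Q(4,2)–Q(4,3)= Q(4,2)–Q(5,1)= Q(4,3)–P(5,4)≠  → 4/9 unlike.
Row 5: P(5,0)–Q(5,1)≠  → 1/1 unlike.
Total adjacent occupied pairs: 47; unlike-type pairs: 20.

20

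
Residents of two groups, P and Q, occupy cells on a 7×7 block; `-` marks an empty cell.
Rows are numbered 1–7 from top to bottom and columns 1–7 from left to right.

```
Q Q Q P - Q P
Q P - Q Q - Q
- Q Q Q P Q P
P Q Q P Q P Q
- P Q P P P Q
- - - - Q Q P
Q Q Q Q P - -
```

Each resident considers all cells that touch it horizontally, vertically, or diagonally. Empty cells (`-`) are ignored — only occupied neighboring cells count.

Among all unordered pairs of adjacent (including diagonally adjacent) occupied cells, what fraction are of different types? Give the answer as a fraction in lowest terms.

10/19

Scan each occupied cell's neighbors to the right and below (and the two forward diagonals) so each pair is counted once.
From row 1: 8 unlike of 15 pairs (running 8/15).
From row 2: 6 unlike of 13 pairs (running 14/28).
From row 3: 9 unlike of 22 pairs (running 23/50).
From row 4: 14 unlike of 23 pairs (running 37/73).
From row 5: 9 unlike of 13 pairs (running 46/86).
From row 6: 3 unlike of 5 pairs (running 49/91).
From row 7: 1 unlike of 4 pairs (running 50/95).
Total adjacent occupied pairs: 95; unlike-type pairs: 50.
50/95 reduces to 10/19.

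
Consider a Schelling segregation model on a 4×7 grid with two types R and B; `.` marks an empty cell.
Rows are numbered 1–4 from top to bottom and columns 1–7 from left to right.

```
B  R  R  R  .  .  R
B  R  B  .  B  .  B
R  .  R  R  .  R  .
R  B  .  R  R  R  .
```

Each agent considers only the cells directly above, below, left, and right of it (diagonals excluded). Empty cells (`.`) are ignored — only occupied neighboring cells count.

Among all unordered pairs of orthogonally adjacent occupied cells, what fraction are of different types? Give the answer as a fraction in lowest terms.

4/9

Scan each occupied cell's neighbors to the right and below so each pair is counted once.
From row 1: 3 unlike of 7 pairs (running 3/7).
From row 2: 4 unlike of 4 pairs (running 7/11).
From row 3: 0 unlike of 4 pairs (running 7/15).
From row 4: 1 unlike of 3 pairs (running 8/18).
Total adjacent occupied pairs: 18; unlike-type pairs: 8.
8/18 reduces to 4/9.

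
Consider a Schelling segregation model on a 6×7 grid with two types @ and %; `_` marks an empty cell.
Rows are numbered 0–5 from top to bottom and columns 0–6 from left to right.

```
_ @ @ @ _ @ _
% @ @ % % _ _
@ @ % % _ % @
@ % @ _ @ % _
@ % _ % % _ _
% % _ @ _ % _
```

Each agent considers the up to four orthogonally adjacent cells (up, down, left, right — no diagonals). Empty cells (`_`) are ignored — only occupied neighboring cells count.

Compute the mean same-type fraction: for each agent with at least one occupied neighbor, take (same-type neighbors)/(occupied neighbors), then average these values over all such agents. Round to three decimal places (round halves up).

0.503

(0,1)@ 2/2
(0,2)@ 3/3
(0,3)@ 1/2
(0,5)@ — no occupied neighbors
(1,0)% 0/2
(1,1)@ 3/4
(1,2)@ 2/4
(1,3)% 2/4
(1,4)% 1/1
(2,0)@ 2/3
(2,1)@ 2/4
(2,2)% 1/4
(2,3)% 2/2
(2,5)% 1/2
(2,6)@ 0/1
(3,0)@ 2/3
(3,1)% 1/4
(3,2)@ 0/2
(3,4)@ 0/2
(3,5)% 1/2
(4,0)@ 1/3
(4,1)% 2/3
(4,3)% 1/2
(4,4)% 1/2
(5,0)% 1/2
(5,1)% 2/2
(5,3)@ 0/1
(5,5)% — no occupied neighbors
Sum over 26 agents: 2/2 + 3/3 + 1/2 + 0/2 + 3/4 + 2/4 + 2/4 + 1/1 + 2/3 + 2/4 + 1/4 + 2/2 + 1/2 + 0/1 + 2/3 + 1/4 + 0/2 + 0/2 + 1/2 + 1/3 + 2/3 + 1/2 + 1/2 + 1/2 + 2/2 + 0/1 = 157/12; mean = 157/12 ÷ 26 = 157/312 = 0.503205… → 0.503.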